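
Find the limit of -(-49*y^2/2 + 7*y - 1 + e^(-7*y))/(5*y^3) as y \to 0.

343/30

Direct substitution gives 0/0.
Apply L'Hôpital: lim (-49*y + 7 - 7*e^(-7*y))/(-15*y^2), still 0/0.
Apply L'Hôpital: lim (-49 + 49*e^(-7*y))/(-30*y), still 0/0.
After 3 applications of L'Hôpital's rule the quotient is (-343*e^(-7*y))/(-30); substituting y = 0 gives 343/30.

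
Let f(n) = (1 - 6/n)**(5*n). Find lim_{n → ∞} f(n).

e^(-30)

Let L be the limit and take ln: ln L = lim (5n)·ln(1 - 6/n) = lim (5n)·(-6/n + O(1/n²)) = -30.
Hence L = e^(-30).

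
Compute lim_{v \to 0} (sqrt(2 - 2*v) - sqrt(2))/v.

A 0/0 form; rationalise with √(2 - 2v) + √2. This collapses the numerator to -2v, leaving -2/(√(2 - 2v) + √2) → -2/(2√2) = -√(2)/2.

-√(2)/2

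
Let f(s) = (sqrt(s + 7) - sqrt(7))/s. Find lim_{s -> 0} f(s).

Substitution gives 0/0. Multiply numerator and denominator by the conjugate √(7 + s) + √7.
The numerator becomes (7 + s) − 7 = s, so the expression simplifies to 1/(√(7 + s) + √7).
Letting s → 0 gives 1/(2√7) = √(7)/14.

√(7)/14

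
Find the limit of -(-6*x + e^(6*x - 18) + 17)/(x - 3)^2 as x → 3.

-18

Direct substitution gives 0/0.
Apply L'Hôpital: lim (6*e^(6*x - 18) - 6)/(6 - 2*x), still 0/0.
After 2 applications of L'Hôpital's rule the quotient is (36*e^(6*x - 18))/(-2); substituting x = 3 gives -18.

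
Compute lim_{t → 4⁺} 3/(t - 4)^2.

∞

As t → 4⁺, (t - 4) → 0⁺, so (t - 4)^2 → 0⁺ and 3/(t - 4)^2 → ∞.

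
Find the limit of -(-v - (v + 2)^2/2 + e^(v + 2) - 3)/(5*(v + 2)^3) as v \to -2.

Direct substitution gives 0/0.
Apply L'Hôpital: lim (-v + e^(v + 2) - 3)/(-15*(v + 2)^2), still 0/0.
Apply L'Hôpital: lim (e^(v + 2) - 1)/(-30*v - 60), still 0/0.
After 3 applications of L'Hôpital's rule the quotient is (e^(v + 2))/(-30); substituting v = -2 gives -1/30.

-1/30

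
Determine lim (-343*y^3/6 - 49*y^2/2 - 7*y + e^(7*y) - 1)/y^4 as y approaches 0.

Direct substitution gives 0/0.
Apply L'Hôpital: lim (-343*y^2/2 - 49*y + 7*e^(7*y) - 7)/(4*y^3), still 0/0.
Apply L'Hôpital: lim (-343*y + 49*e^(7*y) - 49)/(12*y^2), still 0/0.
Apply L'Hôpital: lim (343*e^(7*y) - 343)/(24*y), still 0/0.
After 4 applications of L'Hôpital's rule the quotient is (2401*e^(7*y))/(24); substituting y = 0 gives 2401/24.

2401/24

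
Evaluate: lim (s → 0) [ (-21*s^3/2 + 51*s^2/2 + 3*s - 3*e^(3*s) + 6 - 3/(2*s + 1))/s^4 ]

Substitution gives 0/0 (the numerator vanishes to order 4).
Expand each term to order s^4: the coefficient of s^4 in -3·e^(3s) is -81/8 and in -3·1/(1 + 2s) is -48.
Lower-order terms cancel with the polynomial part, so the numerator is (-465/8)·s^4 + o(s^4), and the limit is (-465/8)/(1) = -465/8.

-465/8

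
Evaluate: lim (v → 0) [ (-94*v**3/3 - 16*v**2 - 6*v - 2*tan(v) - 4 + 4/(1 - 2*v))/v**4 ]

64

Substitution gives 0/0 (the numerator vanishes to order 4).
Expand each term to order v^4: the coefficient of v^4 in -2·tan(v) is 0 and in 4·1/(1 - 2v) is 64.
Lower-order terms cancel with the polynomial part, so the numerator is (64)·v^4 + o(v^4), and the limit is (64)/(1) = 64.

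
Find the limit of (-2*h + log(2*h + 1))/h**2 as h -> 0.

Direct substitution gives 0/0.
Apply L'Hôpital: lim (-2 + 2/(2*h + 1))/(2*h), still 0/0.
After 2 applications of L'Hôpital's rule the quotient is (-4/(2*h + 1)^2)/(2); substituting h = 0 gives -2.

-2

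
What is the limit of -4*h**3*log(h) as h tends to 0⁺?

0

This is a 0·(−∞) form. Rewrite as -4·ln(h) / h^(−3) and apply L'Hôpital:
the derivative quotient is -4·(1/h) / (−3·h^(−4)) = (4/3)·h^3 → 0.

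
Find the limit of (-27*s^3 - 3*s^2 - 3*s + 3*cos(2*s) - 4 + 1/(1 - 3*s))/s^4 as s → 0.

Substitution gives 0/0 (the numerator vanishes to order 4).
Expand each term to order s^4: the coefficient of s^4 in 3·cos(2s) is 2 and in 1/(1 - 3s) is 81.
Lower-order terms cancel with the polynomial part, so the numerator is (83)·s^4 + o(s^4), and the limit is (83)/(1) = 83.

83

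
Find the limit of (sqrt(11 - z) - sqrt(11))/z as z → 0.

-√(11)/22

Substitution gives 0/0. Multiply numerator and denominator by the conjugate √(11 - z) + √11.
The numerator becomes (11 - z) − 11 = -z, so the expression simplifies to -1/(√(11 - z) + √11).
Letting z → 0 gives -1/(2√11) = -√(11)/22.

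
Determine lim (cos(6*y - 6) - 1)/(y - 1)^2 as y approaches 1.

Direct substitution gives 0/0.
Apply L'Hôpital: lim (-6*sin(6*y - 6))/(2*y - 2), still 0/0.
After 2 applications of L'Hôpital's rule the quotient is (-36*cos(6*y - 6))/(2); substituting y = 1 gives -18.

-18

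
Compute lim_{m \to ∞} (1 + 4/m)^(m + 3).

Write it as [(1 + 4/m)^m]^(1) · (1 + 4/m)^(3). The bracketed term tends to e^(4) and the second factor to 1, so the limit is e^(4).

e^(4)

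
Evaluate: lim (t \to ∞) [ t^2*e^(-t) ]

Write as t^2/e^{1t}, an ∞/∞ form.
Exponential growth dominates any polynomial, so repeated L'Hôpital (or the standard result) gives 0.

0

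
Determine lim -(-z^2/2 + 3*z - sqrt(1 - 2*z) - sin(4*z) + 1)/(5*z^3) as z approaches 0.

-67/30

Substitution gives 0/0; apply L'Hôpital's rule 3 times.
After differentiating numerator and denominator 3 times the quotient is (64*cos(4*z) + 3/(1 - 2*z)^(5/2))/(-30); at z = 0 this is -67/30.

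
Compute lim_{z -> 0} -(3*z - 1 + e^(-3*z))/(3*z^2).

-3/2

Direct substitution gives 0/0.
Apply L'Hôpital: lim (3 - 3*e^(-3*z))/(-6*z), still 0/0.
After 2 applications of L'Hôpital's rule the quotient is (9*e^(-3*z))/(-6); substituting z = 0 gives -3/2.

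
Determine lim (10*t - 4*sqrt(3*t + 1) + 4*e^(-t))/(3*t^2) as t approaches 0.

Substitution gives 0/0; apply L'Hôpital's rule 2 times.
After differentiating numerator and denominator 2 times the quotient is (4*e^(-t) + 9/(3*t + 1)^(3/2))/(6); at t = 0 this is 13/6.

13/6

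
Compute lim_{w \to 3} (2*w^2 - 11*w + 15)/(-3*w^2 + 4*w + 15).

-1/14

Direct substitution gives 0/0, so factor. Both numerator and denominator have (w - 3) as a factor.
After cancelling, the expression reduces to (2*w - 5)/(-3*w - 5).
Substituting w = 3 gives -1/14.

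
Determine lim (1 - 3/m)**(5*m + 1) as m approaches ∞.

e^(-15)

Write it as [(1 - 3/m)^m]^(5) · (1 - 3/m)^(1). The bracketed term tends to e^(-3) and the second factor to 1, so the limit is e^(-15).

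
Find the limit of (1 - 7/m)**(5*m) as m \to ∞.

Let L be the limit and take ln: ln L = lim (5m)·ln(1 - 7/m) = lim (5m)·(-7/m + O(1/m²)) = -35.
Hence L = e^(-35).

e^(-35)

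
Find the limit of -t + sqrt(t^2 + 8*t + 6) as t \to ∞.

4

An ∞ − ∞ form. Rationalising with the conjugate, the difference becomes (8t + 6) / (√(t^2 + 8*t + 6) + t).
For large t the denominator behaves like 2·t, so the quotient tends to 8/2 = 4.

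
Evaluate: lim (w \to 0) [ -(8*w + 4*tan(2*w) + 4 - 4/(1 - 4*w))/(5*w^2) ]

Substitution gives 0/0; apply L'Hôpital's rule 2 times.
After differentiating numerator and denominator 2 times the quotient is (32*tan(2*w)/cos(2*w)^2 + 128/(4*w - 1)^3)/(-10); at w = 0 this is 64/5.

64/5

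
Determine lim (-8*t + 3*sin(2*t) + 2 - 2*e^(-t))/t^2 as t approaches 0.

Substitution gives 0/0; apply L'Hôpital's rule 2 times.
After differentiating numerator and denominator 2 times the quotient is (-12*sin(2*t) - 2*e^(-t))/(2); at t = 0 this is -1.

-1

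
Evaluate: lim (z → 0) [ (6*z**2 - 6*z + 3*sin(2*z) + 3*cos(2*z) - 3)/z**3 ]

-4

Substitution gives 0/0; apply L'Hôpital's rule 3 times.
After differentiating numerator and denominator 3 times the quotient is (-24*sqrt(2)*cos(2*z + pi/4))/(6); at z = 0 this is -4.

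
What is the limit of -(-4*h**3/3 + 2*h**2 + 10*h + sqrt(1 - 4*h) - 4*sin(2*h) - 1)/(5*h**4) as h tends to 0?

2

Substitution gives 0/0 (the numerator vanishes to order 4).
Expand each term to order h^4: the coefficient of h^4 in -4·sin(2h) is 0 and in √(1 - 4h) is -10.
Lower-order terms cancel with the polynomial part, so the numerator is (-10)·h^4 + o(h^4), and the limit is (-10)/(-5) = 2.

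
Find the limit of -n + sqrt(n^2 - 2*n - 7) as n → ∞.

-1

This has the form ∞ − ∞. Multiply and divide by the conjugate √(n^2 - 2*n - 7) + n.
That gives (-2n - 7) / (√(n^2 - 2*n - 7) + n).
Divide numerator and denominator by n: the limit is -2/(2·1) = -1.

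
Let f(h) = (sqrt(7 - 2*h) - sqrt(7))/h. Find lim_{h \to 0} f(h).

Substitution gives 0/0. Multiply numerator and denominator by the conjugate √(7 - 2h) + √7.
The numerator becomes (7 - 2h) − 7 = -2h, so the expression simplifies to -2/(√(7 - 2h) + √7).
Letting h → 0 gives -2/(2√7) = -√(7)/7.

-√(7)/7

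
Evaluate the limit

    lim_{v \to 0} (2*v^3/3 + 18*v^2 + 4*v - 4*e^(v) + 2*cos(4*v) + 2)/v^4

127/6

Substitution gives 0/0; apply L'Hôpital's rule 4 times.
After differentiating numerator and denominator 4 times the quotient is (-4*e^(v) + 512*cos(4*v))/(24); at v = 0 this is 127/6.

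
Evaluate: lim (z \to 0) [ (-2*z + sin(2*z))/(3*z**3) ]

-4/9

Direct substitution gives 0/0.
Apply L'Hôpital: lim (2*cos(2*z) - 2)/(9*z^2), still 0/0.
Apply L'Hôpital: lim (-4*sin(2*z))/(18*z), still 0/0.
After 3 applications of L'Hôpital's rule the quotient is (-8*cos(2*z))/(18); substituting z = 0 gives -4/9.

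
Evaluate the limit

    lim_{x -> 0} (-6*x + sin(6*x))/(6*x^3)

-6

Direct substitution gives 0/0.
Apply L'Hôpital: lim (6*cos(6*x) - 6)/(18*x^2), still 0/0.
Apply L'Hôpital: lim (-36*sin(6*x))/(36*x), still 0/0.
After 3 applications of L'Hôpital's rule the quotient is (-216*cos(6*x))/(36); substituting x = 0 gives -6.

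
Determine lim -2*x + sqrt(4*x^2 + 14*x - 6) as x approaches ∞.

7/2

An ∞ − ∞ form. Rationalising with the conjugate, the difference becomes (14x - 6) / (√(4*x^2 + 14*x - 6) + 2x).
For large x the denominator behaves like 2·2x, so the quotient tends to 14/4 = 7/2.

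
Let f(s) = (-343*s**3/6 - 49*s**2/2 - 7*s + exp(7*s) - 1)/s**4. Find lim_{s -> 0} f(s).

Direct substitution gives 0/0.
Apply L'Hôpital: lim (-343*s^2/2 - 49*s + 7*e^(7*s) - 7)/(4*s^3), still 0/0.
Apply L'Hôpital: lim (-343*s + 49*e^(7*s) - 49)/(12*s^2), still 0/0.
Apply L'Hôpital: lim (343*e^(7*s) - 343)/(24*s), still 0/0.
After 4 applications of L'Hôpital's rule the quotient is (2401*e^(7*s))/(24); substituting s = 0 gives 2401/24.

2401/24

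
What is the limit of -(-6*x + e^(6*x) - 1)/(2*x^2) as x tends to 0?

-9

Direct substitution gives 0/0.
Apply L'Hôpital: lim (6*e^(6*x) - 6)/(-4*x), still 0/0.
After 2 applications of L'Hôpital's rule the quotient is (36*e^(6*x))/(-4); substituting x = 0 gives -9.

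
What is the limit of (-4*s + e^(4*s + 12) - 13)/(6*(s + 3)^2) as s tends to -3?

Direct substitution gives 0/0.
Apply L'Hôpital: lim (4*e^(4*s + 12) - 4)/(12*s + 36), still 0/0.
After 2 applications of L'Hôpital's rule the quotient is (16*e^(4*s + 12))/(12); substituting s = -3 gives 4/3.

4/3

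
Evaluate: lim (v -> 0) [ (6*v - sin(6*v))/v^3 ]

36

Direct substitution gives 0/0.
Apply L'Hôpital: lim (6 - 6*cos(6*v))/(3*v^2), still 0/0.
Apply L'Hôpital: lim (36*sin(6*v))/(6*v), still 0/0.
After 3 applications of L'Hôpital's rule the quotient is (216*cos(6*v))/(6); substituting v = 0 gives 36.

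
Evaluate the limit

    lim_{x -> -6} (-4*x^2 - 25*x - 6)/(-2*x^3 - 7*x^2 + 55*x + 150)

-23/77

At x = -6 both the top and bottom vanish — a removable singularity. Factoring out (x + 6) from each leaves (-4*x - 1)/(-2*x^2 + 5*x + 25), which at x = -6 equals -23/77.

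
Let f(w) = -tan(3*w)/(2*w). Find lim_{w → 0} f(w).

-3/2

Substitution gives 0/0.
Since tan(u)/u → 1 as u → 0, tan(3w)/(3w) → 1 and the limit is 3/(-2) = -3/2.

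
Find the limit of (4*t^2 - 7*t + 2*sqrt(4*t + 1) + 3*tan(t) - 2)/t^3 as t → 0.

Substitution gives 0/0 (the numerator vanishes to order 3).
Expand each term to order t^3: the coefficient of t^3 in 2·√(1 + 4t) is 8 and in 3·tan(t) is 1.
Lower-order terms cancel with the polynomial part, so the numerator is (9)·t^3 + o(t^3), and the limit is (9)/(1) = 9.

9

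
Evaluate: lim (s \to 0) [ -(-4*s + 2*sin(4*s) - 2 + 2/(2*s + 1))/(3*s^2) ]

-8/3

Substitution gives 0/0; apply L'Hôpital's rule 2 times.
After differentiating numerator and denominator 2 times the quotient is (-32*sin(4*s) + 16/(2*s + 1)^3)/(-6); at s = 0 this is -8/3.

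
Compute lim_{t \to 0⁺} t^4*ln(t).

This is a 0·(−∞) form. Rewrite as 1·ln(t) / t^(−4) and apply L'Hôpital:
the derivative quotient is 1·(1/t) / (−4·t^(−5)) = (-1/4)·t^4 → 0.

0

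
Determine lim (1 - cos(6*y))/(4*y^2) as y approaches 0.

Substitution gives 0/0.
Use (1 − cos u)/u² → 1/2 with u = 6y: the limit is 6²/(2·4) = 9/2.

9/2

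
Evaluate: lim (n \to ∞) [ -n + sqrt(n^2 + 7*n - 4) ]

This has the form ∞ − ∞. Multiply and divide by the conjugate √(n^2 + 7*n - 4) + n.
That gives (7n - 4) / (√(n^2 + 7*n - 4) + n).
Divide numerator and denominator by n: the limit is 7/(2·1) = 7/2.

7/2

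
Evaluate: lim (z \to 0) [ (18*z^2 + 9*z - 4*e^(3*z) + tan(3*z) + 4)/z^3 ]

-9

Substitution gives 0/0; apply L'Hôpital's rule 3 times.
After differentiating numerator and denominator 3 times the quotient is (-108*e^(3*z) + 162*tan(3*z)^4 + 216*tan(3*z)^2 + 54)/(6); at z = 0 this is -9.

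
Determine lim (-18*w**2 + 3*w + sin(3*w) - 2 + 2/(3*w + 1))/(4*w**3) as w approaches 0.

Substitution gives 0/0; apply L'Hôpital's rule 3 times.
After differentiating numerator and denominator 3 times the quotient is (-27*cos(3*w) - 324/(3*w + 1)^4)/(24); at w = 0 this is -117/8.

-117/8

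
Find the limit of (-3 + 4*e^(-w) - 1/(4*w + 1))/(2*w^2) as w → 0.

-7

Substitution gives 0/0 (the numerator vanishes to order 2).
Expand each term to order w^2: the coefficient of w^2 in −1/(1 + 4w) is -16 and in 4·e^(-w) is 2.
Lower-order terms cancel with the polynomial part, so the numerator is (-14)·w^2 + o(w^2), and the limit is (-14)/(2) = -7.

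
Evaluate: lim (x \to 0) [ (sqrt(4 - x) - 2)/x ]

Substitution gives 0/0. Multiply numerator and denominator by the conjugate √(4 - x) + √4.
The numerator becomes (4 - x) − 4 = -x, so the expression simplifies to -1/(√(4 - x) + √4).
Letting x → 0 gives -1/(2√4) = -1/4.

-1/4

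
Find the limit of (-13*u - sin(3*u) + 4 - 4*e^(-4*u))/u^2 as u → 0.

-32

Substitution gives 0/0; apply L'Hôpital's rule 2 times.
After differentiating numerator and denominator 2 times the quotient is (9*sin(3*u) - 64*e^(-4*u))/(2); at u = 0 this is -32.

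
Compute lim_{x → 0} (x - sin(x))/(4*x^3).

1/24

Direct substitution gives 0/0.
Apply L'Hôpital: lim (1 - cos(x))/(12*x^2), still 0/0.
Apply L'Hôpital: lim (sin(x))/(24*x), still 0/0.
After 3 applications of L'Hôpital's rule the quotient is (cos(x))/(24); substituting x = 0 gives 1/24.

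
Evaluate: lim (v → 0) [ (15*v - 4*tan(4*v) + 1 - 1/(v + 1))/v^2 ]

Substitution gives 0/0; apply L'Hôpital's rule 2 times.
After differentiating numerator and denominator 2 times the quotient is (-128*tan(4*v)/cos(4*v)^2 - 2/(v + 1)^3)/(2); at v = 0 this is -1.

-1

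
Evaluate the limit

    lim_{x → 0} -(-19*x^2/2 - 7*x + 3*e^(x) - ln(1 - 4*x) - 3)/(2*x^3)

Substitution gives 0/0; apply L'Hôpital's rule 3 times.
After differentiating numerator and denominator 3 times the quotient is (3*e^(x) - 128/(4*x - 1)^3)/(-12); at x = 0 this is -131/12.

-131/12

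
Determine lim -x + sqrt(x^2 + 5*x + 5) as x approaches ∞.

An ∞ − ∞ form. Rationalising with the conjugate, the difference becomes (5x + 5) / (√(x^2 + 5*x + 5) + x).
For large x the denominator behaves like 2·x, so the quotient tends to 5/2 = 5/2.

5/2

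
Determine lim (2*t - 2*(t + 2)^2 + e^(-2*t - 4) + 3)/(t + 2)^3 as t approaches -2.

Direct substitution gives 0/0.
Apply L'Hôpital: lim (-4*t - 2*e^(-2*t - 4) - 6)/(3*(t + 2)^2), still 0/0.
Apply L'Hôpital: lim (4*e^(-2*t - 4) - 4)/(6*t + 12), still 0/0.
After 3 applications of L'Hôpital's rule the quotient is (-8*e^(-2*t - 4))/(6); substituting t = -2 gives -4/3.

-4/3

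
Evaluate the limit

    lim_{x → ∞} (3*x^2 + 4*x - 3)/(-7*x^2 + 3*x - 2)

-3/7

Numerator and denominator both have degree 2.
Dividing every term by x^2, all lower-order terms vanish and the limit is the ratio of leading coefficients, 3/(-7) = -3/7.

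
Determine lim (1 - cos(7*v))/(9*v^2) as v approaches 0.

49/18

Substitution gives 0/0.
Use (1 − cos u)/u² → 1/2 with u = 7v: the limit is 7²/(2·9) = 49/18.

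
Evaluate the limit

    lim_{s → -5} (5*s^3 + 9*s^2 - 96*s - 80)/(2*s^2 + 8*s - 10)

At s = -5 both the top and bottom vanish — a removable singularity. Factoring out (s + 5) from each leaves (5*s^2 - 16*s - 16)/(2*s - 2), which at s = -5 equals -63/4.

-63/4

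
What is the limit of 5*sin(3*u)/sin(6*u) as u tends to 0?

5/2

Substitution gives 0/0.
Divide numerator and denominator by u: sin(3u)/u → 3 and sin(6u)/u → 6, so the limit is 5·3/6 = 5/2.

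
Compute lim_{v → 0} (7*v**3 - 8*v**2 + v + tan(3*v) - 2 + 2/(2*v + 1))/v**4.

Substitution gives 0/0; apply L'Hôpital's rule 4 times.
After differentiating numerator and denominator 4 times the quotient is (1944*tan(3*v)^3/cos(3*v)^2 + 1296*tan(3*v)/cos(3*v)^2 + 768/(2*v + 1)^5)/(24); at v = 0 this is 32.

32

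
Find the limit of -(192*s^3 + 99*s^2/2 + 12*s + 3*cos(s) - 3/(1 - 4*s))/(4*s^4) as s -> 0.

Substitution gives 0/0 (the numerator vanishes to order 4).
Expand each term to order s^4: the coefficient of s^4 in 3·cos(s) is 1/8 and in -3·1/(1 - 4s) is -768.
Lower-order terms cancel with the polynomial part, so the numerator is (-6143/8)·s^4 + o(s^4), and the limit is (-6143/8)/(-4) = 6143/32.

6143/32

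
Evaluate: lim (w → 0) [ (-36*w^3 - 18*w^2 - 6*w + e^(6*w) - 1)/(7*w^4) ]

54/7

Direct substitution gives 0/0.
Apply L'Hôpital: lim (-108*w^2 - 36*w + 6*e^(6*w) - 6)/(28*w^3), still 0/0.
Apply L'Hôpital: lim (-216*w + 36*e^(6*w) - 36)/(84*w^2), still 0/0.
Apply L'Hôpital: lim (216*e^(6*w) - 216)/(168*w), still 0/0.
After 4 applications of L'Hôpital's rule the quotient is (1296*e^(6*w))/(168); substituting w = 0 gives 54/7.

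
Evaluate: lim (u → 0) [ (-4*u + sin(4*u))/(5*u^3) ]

Direct substitution gives 0/0.
Apply L'Hôpital: lim (4*cos(4*u) - 4)/(15*u^2), still 0/0.
Apply L'Hôpital: lim (-16*sin(4*u))/(30*u), still 0/0.
After 3 applications of L'Hôpital's rule the quotient is (-64*cos(4*u))/(30); substituting u = 0 gives -32/15.

-32/15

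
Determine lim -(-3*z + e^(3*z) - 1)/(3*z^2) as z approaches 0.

-3/2

Direct substitution gives 0/0.
Apply L'Hôpital: lim (3*e^(3*z) - 3)/(-6*z), still 0/0.
After 2 applications of L'Hôpital's rule the quotient is (9*e^(3*z))/(-6); substituting z = 0 gives -3/2.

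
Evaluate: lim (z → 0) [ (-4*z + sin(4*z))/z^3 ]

Direct substitution gives 0/0.
Apply L'Hôpital: lim (4*cos(4*z) - 4)/(3*z^2), still 0/0.
Apply L'Hôpital: lim (-16*sin(4*z))/(6*z), still 0/0.
After 3 applications of L'Hôpital's rule the quotient is (-64*cos(4*z))/(6); substituting z = 0 gives -32/3.

-32/3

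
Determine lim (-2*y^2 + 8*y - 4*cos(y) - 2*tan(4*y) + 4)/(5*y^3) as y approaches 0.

-128/15

Substitution gives 0/0; apply L'Hôpital's rule 3 times.
After differentiating numerator and denominator 3 times the quotient is (-4*sin(y) - 768*tan(4*y)^4 - 1024*tan(4*y)^2 - 256)/(30); at y = 0 this is -128/15.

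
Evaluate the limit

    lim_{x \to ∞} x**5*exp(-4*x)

0

Write as x^5/e^{4x}, an ∞/∞ form.
Exponential growth dominates any polynomial, so repeated L'Hôpital (or the standard result) gives 0.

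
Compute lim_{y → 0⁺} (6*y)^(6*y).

Base → 0⁺ and exponent → 0⁺: a 0^0 form.
Take logs: 6y·ln(6y). This is 0·(−∞); rewriting as ln(6y)/(1/(6y)) and applying L'Hôpital gives 0.
Hence the limit is e^0 = 1.

1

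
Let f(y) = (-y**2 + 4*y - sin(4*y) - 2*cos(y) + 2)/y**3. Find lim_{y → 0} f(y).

Substitution gives 0/0; apply L'Hôpital's rule 3 times.
After differentiating numerator and denominator 3 times the quotient is (-2*sin(y) + 64*cos(4*y))/(6); at y = 0 this is 32/3.

32/3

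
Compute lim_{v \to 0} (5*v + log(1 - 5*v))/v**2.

-25/2

Direct substitution gives 0/0.
Apply L'Hôpital: lim (5 - 5/(1 - 5*v))/(2*v), still 0/0.
After 2 applications of L'Hôpital's rule the quotient is (-25/(1 - 5*v)^2)/(2); substituting v = 0 gives -25/2.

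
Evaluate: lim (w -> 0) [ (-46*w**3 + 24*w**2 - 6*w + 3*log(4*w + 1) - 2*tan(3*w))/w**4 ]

-192

Substitution gives 0/0; apply L'Hôpital's rule 4 times.
After differentiating numerator and denominator 4 times the quotient is (1296*tan(3*w)/cos(3*w)^2 - 3888*tan(3*w)/cos(3*w)^4 - 4608/(4*w + 1)^4)/(24); at w = 0 this is -192.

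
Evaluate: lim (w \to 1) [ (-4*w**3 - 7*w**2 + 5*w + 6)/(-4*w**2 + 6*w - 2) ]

21/2

At w = 1 both the top and bottom vanish — a removable singularity. Factoring out (w - 1) from each leaves (-4*w^2 - 11*w - 6)/(2 - 4*w), which at w = 1 equals 21/2.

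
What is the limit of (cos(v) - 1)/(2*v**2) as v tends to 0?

-1/4

Direct substitution gives 0/0.
Apply L'Hôpital: lim (-sin(v))/(4*v), still 0/0.
After 2 applications of L'Hôpital's rule the quotient is (-cos(v))/(4); substituting v = 0 gives -1/4.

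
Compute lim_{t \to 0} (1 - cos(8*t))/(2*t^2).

Substitution gives 0/0.
Use (1 − cos u)/u² → 1/2 with u = 8t: the limit is 8²/(2·2) = 16.

16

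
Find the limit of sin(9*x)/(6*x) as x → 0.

3/2

Substitution gives 0/0.
Write it as (9/6)·sin(9x)/(9x); since sin(u)/u → 1, the limit is 3/2.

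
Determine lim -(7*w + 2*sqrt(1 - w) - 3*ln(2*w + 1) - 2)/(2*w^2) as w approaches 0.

-23/8

Substitution gives 0/0 (the numerator vanishes to order 2).
Expand each term to order w^2: the coefficient of w^2 in 2·√(1 - w) is -1/4 and in -3·ln(1 + 2w) is 6.
Lower-order terms cancel with the polynomial part, so the numerator is (23/4)·w^2 + o(w^2), and the limit is (23/4)/(-2) = -23/8.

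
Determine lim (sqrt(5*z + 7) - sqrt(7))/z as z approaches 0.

5*√(7)/14

A 0/0 form; rationalise with √(7 + 5z) + √7. This collapses the numerator to 5z, leaving 5/(√(7 + 5z) + √7) → 5/(2√7) = 5*√(7)/14.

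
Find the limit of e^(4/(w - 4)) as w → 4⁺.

∞

As w → 4⁺, 4/(w - 4) → +∞, so e^(4/(w - 4)) → ∞.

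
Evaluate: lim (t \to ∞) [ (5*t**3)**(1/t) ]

1

Base → ∞ and exponent → 0: an ∞^0 form.
Take logs: (1/t)·ln(5·t^3) = (ln 5 + 3·ln t)/t → 0.
So the limit is e^0 = 1.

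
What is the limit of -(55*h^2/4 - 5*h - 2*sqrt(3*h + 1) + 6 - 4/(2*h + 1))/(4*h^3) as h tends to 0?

-229/32

Substitution gives 0/0 (the numerator vanishes to order 3).
Expand each term to order h^3: the coefficient of h^3 in -2·√(1 + 3h) is -27/8 and in -4·1/(1 + 2h) is 32.
Lower-order terms cancel with the polynomial part, so the numerator is (229/8)·h^3 + o(h^3), and the limit is (229/8)/(-4) = -229/32.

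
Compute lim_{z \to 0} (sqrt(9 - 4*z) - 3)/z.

Substitution gives 0/0. Multiply numerator and denominator by the conjugate √(9 - 4z) + √9.
The numerator becomes (9 - 4z) − 9 = -4z, so the expression simplifies to -4/(√(9 - 4z) + √9).
Letting z → 0 gives -4/(2√9) = -2/3.

-2/3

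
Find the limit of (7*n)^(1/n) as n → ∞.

1

Base → ∞ and exponent → 0: an ∞^0 form.
Take logs: (1/n)·ln(7·n^1) = (ln 7 + 1·ln n)/n → 0.
So the limit is e^0 = 1.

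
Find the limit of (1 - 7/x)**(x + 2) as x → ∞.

e^(-7)

Let L be the limit and take ln: ln L = lim (x + 2)·ln(1 - 7/x) = lim (x + 2)·(-7/x + O(1/x²)) = -7.
Hence L = e^(-7).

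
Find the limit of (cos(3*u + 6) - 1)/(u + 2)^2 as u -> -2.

-9/2

Direct substitution gives 0/0.
Apply L'Hôpital: lim (-3*sin(3*u + 6))/(2*u + 4), still 0/0.
After 2 applications of L'Hôpital's rule the quotient is (-9*cos(3*u + 6))/(2); substituting u = -2 gives -9/2.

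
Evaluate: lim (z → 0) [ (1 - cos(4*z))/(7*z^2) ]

Substitution gives 0/0.
Use (1 − cos u)/u² → 1/2 with u = 4z: the limit is 4²/(2·7) = 8/7.

8/7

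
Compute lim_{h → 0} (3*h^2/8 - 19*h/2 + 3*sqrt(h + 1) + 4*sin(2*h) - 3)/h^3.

Substitution gives 0/0; apply L'Hôpital's rule 3 times.
After differentiating numerator and denominator 3 times the quotient is (-32*cos(2*h) + 9/(8*(h + 1)^(5/2)))/(6); at h = 0 this is -247/48.

-247/48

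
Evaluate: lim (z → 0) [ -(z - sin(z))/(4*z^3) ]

-1/24

Direct substitution gives 0/0.
Apply L'Hôpital: lim (1 - cos(z))/(-12*z^2), still 0/0.
Apply L'Hôpital: lim (sin(z))/(-24*z), still 0/0.
After 3 applications of L'Hôpital's rule the quotient is (cos(z))/(-24); substituting z = 0 gives -1/24.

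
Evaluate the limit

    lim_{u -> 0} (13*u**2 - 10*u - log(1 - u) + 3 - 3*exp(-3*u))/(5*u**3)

83/30

Substitution gives 0/0 (the numerator vanishes to order 3).
Expand each term to order u^3: the coefficient of u^3 in -3·e^(-3u) is 27/2 and in −ln(1 - u) is 1/3.
Lower-order terms cancel with the polynomial part, so the numerator is (83/6)·u^3 + o(u^3), and the limit is (83/6)/(5) = 83/30.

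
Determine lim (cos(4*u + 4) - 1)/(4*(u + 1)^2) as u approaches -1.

Direct substitution gives 0/0.
Apply L'Hôpital: lim (-4*sin(4*u + 4))/(8*u + 8), still 0/0.
After 2 applications of L'Hôpital's rule the quotient is (-16*cos(4*u + 4))/(8); substituting u = -1 gives -2.

-2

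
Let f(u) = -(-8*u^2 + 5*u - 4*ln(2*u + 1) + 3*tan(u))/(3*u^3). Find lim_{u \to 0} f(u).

Substitution gives 0/0 (the numerator vanishes to order 3).
Expand each term to order u^3: the coefficient of u^3 in 3·tan(u) is 1 and in -4·ln(1 + 2u) is -32/3.
Lower-order terms cancel with the polynomial part, so the numerator is (-29/3)·u^3 + o(u^3), and the limit is (-29/3)/(-3) = 29/9.

29/9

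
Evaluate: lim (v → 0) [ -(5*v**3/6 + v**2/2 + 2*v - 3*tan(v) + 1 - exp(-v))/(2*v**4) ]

Substitution gives 0/0; apply L'Hôpital's rule 4 times.
After differentiating numerator and denominator 4 times the quotient is (-72*tan(v)^5 - 120*tan(v)^3 - 48*tan(v) - e^(-v))/(-48); at v = 0 this is 1/48.

1/48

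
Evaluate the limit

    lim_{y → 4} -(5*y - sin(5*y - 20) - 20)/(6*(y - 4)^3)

Direct substitution gives 0/0.
Apply L'Hôpital: lim (5 - 5*cos(5*y - 20))/(-18*(y - 4)^2), still 0/0.
Apply L'Hôpital: lim (25*sin(5*y - 20))/(144 - 36*y), still 0/0.
After 3 applications of L'Hôpital's rule the quotient is (125*cos(5*y - 20))/(-36); substituting y = 4 gives -125/36.

-125/36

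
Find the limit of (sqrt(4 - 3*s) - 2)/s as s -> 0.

-3/4

A 0/0 form; rationalise with √(4 - 3s) + √4. This collapses the numerator to -3s, leaving -3/(√(4 - 3s) + √4) → -3/(2√4) = -3/4.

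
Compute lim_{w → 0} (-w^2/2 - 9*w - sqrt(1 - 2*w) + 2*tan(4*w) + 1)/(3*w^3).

Substitution gives 0/0 (the numerator vanishes to order 3).
Expand each term to order w^3: the coefficient of w^3 in −√(1 - 2w) is 1/2 and in 2·tan(4w) is 128/3.
Lower-order terms cancel with the polynomial part, so the numerator is (259/6)·w^3 + o(w^3), and the limit is (259/6)/(3) = 259/18.

259/18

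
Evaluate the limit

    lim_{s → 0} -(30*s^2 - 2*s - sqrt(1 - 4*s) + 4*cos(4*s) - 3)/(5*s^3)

-4/5

Substitution gives 0/0 (the numerator vanishes to order 3).
Expand each term to order s^3: the coefficient of s^3 in −√(1 - 4s) is 4 and in 4·cos(4s) is 0.
Lower-order terms cancel with the polynomial part, so the numerator is (4)·s^3 + o(s^3), and the limit is (4)/(-5) = -4/5.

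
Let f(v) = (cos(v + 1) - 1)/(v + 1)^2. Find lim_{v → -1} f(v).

Direct substitution gives 0/0.
Apply L'Hôpital: lim (-sin(v + 1))/(2*v + 2), still 0/0.
After 2 applications of L'Hôpital's rule the quotient is (-cos(v + 1))/(2); substituting v = -1 gives -1/2.

-1/2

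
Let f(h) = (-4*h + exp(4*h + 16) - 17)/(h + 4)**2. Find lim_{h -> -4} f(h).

8

Direct substitution gives 0/0.
Apply L'Hôpital: lim (4*e^(4*h + 16) - 4)/(2*h + 8), still 0/0.
After 2 applications of L'Hôpital's rule the quotient is (16*e^(4*h + 16))/(2); substituting h = -4 gives 8.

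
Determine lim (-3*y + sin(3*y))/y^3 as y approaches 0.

Direct substitution gives 0/0.
Apply L'Hôpital: lim (3*cos(3*y) - 3)/(3*y^2), still 0/0.
Apply L'Hôpital: lim (-9*sin(3*y))/(6*y), still 0/0.
After 3 applications of L'Hôpital's rule the quotient is (-27*cos(3*y))/(6); substituting y = 0 gives -9/2.

-9/2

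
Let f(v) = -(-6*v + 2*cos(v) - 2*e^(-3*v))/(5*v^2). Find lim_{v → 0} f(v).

Substitution gives 0/0 (the numerator vanishes to order 2).
Expand each term to order v^2: the coefficient of v^2 in -2·e^(-3v) is -9 and in 2·cos(v) is -1.
Lower-order terms cancel with the polynomial part, so the numerator is (-10)·v^2 + o(v^2), and the limit is (-10)/(-5) = 2.

2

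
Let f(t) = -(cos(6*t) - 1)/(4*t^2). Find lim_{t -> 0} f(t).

9/2

Direct substitution gives 0/0.
Apply L'Hôpital: lim (-6*sin(6*t))/(-8*t), still 0/0.
After 2 applications of L'Hôpital's rule the quotient is (-36*cos(6*t))/(-8); substituting t = 0 gives 9/2.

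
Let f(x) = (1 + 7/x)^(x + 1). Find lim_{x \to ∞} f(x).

Write it as [(1 + 7/x)^x]^(1) · (1 + 7/x)^(1). The bracketed term tends to e^(7) and the second factor to 1, so the limit is e^(7).

e^(7)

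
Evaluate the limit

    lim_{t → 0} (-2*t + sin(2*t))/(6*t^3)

Direct substitution gives 0/0.
Apply L'Hôpital: lim (2*cos(2*t) - 2)/(18*t^2), still 0/0.
Apply L'Hôpital: lim (-4*sin(2*t))/(36*t), still 0/0.
After 3 applications of L'Hôpital's rule the quotient is (-8*cos(2*t))/(36); substituting t = 0 gives -2/9.

-2/9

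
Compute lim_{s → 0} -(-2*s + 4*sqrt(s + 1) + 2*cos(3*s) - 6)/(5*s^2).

Substitution gives 0/0 (the numerator vanishes to order 2).
Expand each term to order s^2: the coefficient of s^2 in 2·cos(3s) is -9 and in 4·√(1 + s) is -1/2.
Lower-order terms cancel with the polynomial part, so the numerator is (-19/2)·s^2 + o(s^2), and the limit is (-19/2)/(-5) = 19/10.

19/10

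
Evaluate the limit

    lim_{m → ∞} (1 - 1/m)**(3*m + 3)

e^(-3)

Let L be the limit and take ln: ln L = lim (3m + 3)·ln(1 - 1/m) = lim (3m + 3)·(-1/m + O(1/m²)) = -3.
Hence L = e^(-3).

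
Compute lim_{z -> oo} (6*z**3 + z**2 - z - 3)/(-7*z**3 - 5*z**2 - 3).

Numerator and denominator both have degree 3.
Dividing every term by z^3, all lower-order terms vanish and the limit is the ratio of leading coefficients, 6/(-7) = -6/7.

-6/7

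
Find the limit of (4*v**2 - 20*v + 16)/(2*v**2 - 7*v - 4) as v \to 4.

4/3

Direct substitution gives 0/0, so factor. Both numerator and denominator have (v - 4) as a factor.
After cancelling, the expression reduces to (4*v - 4)/(2*v + 1).
Substituting v = 4 gives 4/3.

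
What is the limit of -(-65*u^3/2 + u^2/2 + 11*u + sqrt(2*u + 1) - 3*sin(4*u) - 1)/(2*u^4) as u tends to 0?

5/16

Substitution gives 0/0 (the numerator vanishes to order 4).
Expand each term to order u^4: the coefficient of u^4 in √(1 + 2u) is -5/8 and in -3·sin(4u) is 0.
Lower-order terms cancel with the polynomial part, so the numerator is (-5/8)·u^4 + o(u^4), and the limit is (-5/8)/(-2) = 5/16.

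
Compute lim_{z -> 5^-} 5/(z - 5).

-∞

As z → 5⁻, (z - 5) → 0⁻, so (z - 5)^1 → 0⁻ and 5/(z - 5)^1 → -∞.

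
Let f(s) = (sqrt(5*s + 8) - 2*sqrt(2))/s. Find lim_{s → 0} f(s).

Substitution gives 0/0. Multiply numerator and denominator by the conjugate √(8 + 5s) + √8.
The numerator becomes (8 + 5s) − 8 = 5s, so the expression simplifies to 5/(√(8 + 5s) + √8).
Letting s → 0 gives 5/(2√8) = 5*√(2)/8.

5*√(2)/8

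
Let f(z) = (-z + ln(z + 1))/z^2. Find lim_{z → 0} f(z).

-1/2

Direct substitution gives 0/0.
Apply L'Hôpital: lim (-1 + 1/(z + 1))/(2*z), still 0/0.
After 2 applications of L'Hôpital's rule the quotient is (-1/(z + 1)^2)/(2); substituting z = 0 gives -1/2.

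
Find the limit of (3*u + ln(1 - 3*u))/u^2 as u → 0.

-9/2

Direct substitution gives 0/0.
Apply L'Hôpital: lim (3 - 3/(1 - 3*u))/(2*u), still 0/0.
After 2 applications of L'Hôpital's rule the quotient is (-9/(1 - 3*u)^2)/(2); substituting u = 0 gives -9/2.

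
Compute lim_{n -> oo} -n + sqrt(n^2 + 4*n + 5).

2

This has the form ∞ − ∞. Multiply and divide by the conjugate √(n^2 + 4*n + 5) + n.
That gives (4n + 5) / (√(n^2 + 4*n + 5) + n).
Divide numerator and denominator by n: the limit is 4/(2·1) = 2.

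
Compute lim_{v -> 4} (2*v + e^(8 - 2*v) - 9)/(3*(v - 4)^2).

2/3

Direct substitution gives 0/0.
Apply L'Hôpital: lim (2 - 2*e^(8 - 2*v))/(6*v - 24), still 0/0.
After 2 applications of L'Hôpital's rule the quotient is (4*e^(8 - 2*v))/(6); substituting v = 4 gives 2/3.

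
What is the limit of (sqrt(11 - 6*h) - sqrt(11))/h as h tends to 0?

A 0/0 form; rationalise with √(11 - 6h) + √11. This collapses the numerator to -6h, leaving -6/(√(11 - 6h) + √11) → -6/(2√11) = -3*√(11)/11.

-3*√(11)/11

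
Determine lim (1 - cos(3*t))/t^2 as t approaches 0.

9/2

Substitution gives 0/0.
Use (1 − cos u)/u² → 1/2 with u = 3t: the limit is 3²/(2·1) = 9/2.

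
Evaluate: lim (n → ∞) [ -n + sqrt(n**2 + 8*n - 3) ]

4

This has the form ∞ − ∞. Multiply and divide by the conjugate √(n^2 + 8*n - 3) + n.
That gives (8n - 3) / (√(n^2 + 8*n - 3) + n).
Divide numerator and denominator by n: the limit is 8/(2·1) = 4.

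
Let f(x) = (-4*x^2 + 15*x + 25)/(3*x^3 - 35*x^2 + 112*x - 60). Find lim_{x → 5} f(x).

25/13

Direct substitution gives 0/0, so factor. Both numerator and denominator have (x - 5) as a factor.
After cancelling, the expression reduces to (-4*x - 5)/(3*x^2 - 20*x + 12).
Substituting x = 5 gives 25/13.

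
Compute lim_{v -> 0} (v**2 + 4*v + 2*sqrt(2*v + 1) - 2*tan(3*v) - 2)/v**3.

-17

Substitution gives 0/0; apply L'Hôpital's rule 3 times.
After differentiating numerator and denominator 3 times the quotient is (6*(72*(2*v + 1)^(5/2)*(cos(6*v) - 2)/(cos(6*v) + 1)^2 + 1)/(2*v + 1)^(5/2))/(6); at v = 0 this is -17.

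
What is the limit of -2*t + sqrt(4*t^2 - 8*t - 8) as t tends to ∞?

-2

This has the form ∞ − ∞. Multiply and divide by the conjugate √(4*t^2 - 8*t - 8) + 2t.
That gives (-8t - 8) / (√(4*t^2 - 8*t - 8) + 2t).
Divide numerator and denominator by t: the limit is -8/(2·2) = -2.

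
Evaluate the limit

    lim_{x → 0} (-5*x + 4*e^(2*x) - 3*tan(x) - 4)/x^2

8

Substitution gives 0/0 (the numerator vanishes to order 2).
Expand each term to order x^2: the coefficient of x^2 in 4·e^(2x) is 8 and in -3·tan(x) is 0.
Lower-order terms cancel with the polynomial part, so the numerator is (8)·x^2 + o(x^2), and the limit is (8)/(1) = 8.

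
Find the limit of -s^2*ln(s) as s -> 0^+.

0

This is a 0·(−∞) form. Rewrite as -1·ln(s) / s^(−2) and apply L'Hôpital:
the derivative quotient is -1·(1/s) / (−2·s^(−3)) = (1/2)·s^2 → 0.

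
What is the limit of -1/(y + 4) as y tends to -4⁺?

As y → -4⁺, (y + 4) → 0⁺, so (y + 4)^1 → 0⁺ and -1/(y + 4)^1 → -∞.

-∞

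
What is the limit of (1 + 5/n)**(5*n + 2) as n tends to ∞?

e^(25)

Write it as [(1 + 5/n)^n]^(5) · (1 + 5/n)^(2). The bracketed term tends to e^(5) and the second factor to 1, so the limit is e^(25).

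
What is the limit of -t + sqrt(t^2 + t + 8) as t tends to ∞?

This has the form ∞ − ∞. Multiply and divide by the conjugate √(t^2 + t + 8) + t.
That gives (t + 8) / (√(t^2 + t + 8) + t).
Divide numerator and denominator by t: the limit is 1/(2·1) = 1/2.

1/2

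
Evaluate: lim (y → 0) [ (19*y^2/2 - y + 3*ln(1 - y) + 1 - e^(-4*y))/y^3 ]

Substitution gives 0/0 (the numerator vanishes to order 3).
Expand each term to order y^3: the coefficient of y^3 in −e^(-4y) is 32/3 and in 3·ln(1 - y) is -1.
Lower-order terms cancel with the polynomial part, so the numerator is (29/3)·y^3 + o(y^3), and the limit is (29/3)/(1) = 29/3.

29/3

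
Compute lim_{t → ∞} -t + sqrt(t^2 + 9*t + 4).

9/2

This has the form ∞ − ∞. Multiply and divide by the conjugate √(t^2 + 9*t + 4) + t.
That gives (9t + 4) / (√(t^2 + 9*t + 4) + t).
Divide numerator and denominator by t: the limit is 9/(2·1) = 9/2.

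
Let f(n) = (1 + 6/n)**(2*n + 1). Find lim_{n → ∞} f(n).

e^(12)

Let L be the limit and take ln: ln L = lim (2n + 1)·ln(1 + 6/n) = lim (2n + 1)·(6/n + O(1/n²)) = 12.
Hence L = e^(12).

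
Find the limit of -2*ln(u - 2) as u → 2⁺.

∞

As u → 2⁺, u - 2 → 0⁺ and ln(u - 2) → −∞.
Multiplying by -2 gives ∞.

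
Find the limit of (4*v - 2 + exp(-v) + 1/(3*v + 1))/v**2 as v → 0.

Substitution gives 0/0; apply L'Hôpital's rule 2 times.
After differentiating numerator and denominator 2 times the quotient is (e^(-v) + 18/(3*v + 1)^3)/(2); at v = 0 this is 19/2.

19/2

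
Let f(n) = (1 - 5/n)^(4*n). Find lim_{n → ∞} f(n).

e^(-20)

Write it as [(1 - 5/n)^n]^(4) · (1 - 5/n)^(0). The bracketed term tends to e^(-5) and the second factor to 1, so the limit is e^(-20).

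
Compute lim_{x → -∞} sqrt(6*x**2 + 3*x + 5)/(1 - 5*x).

√(6)/5

For large |x|, √(6*x^2 + 3*x + 5) ≈ √6·|x| and the denominator ≈ -5x.
Since x → −∞, |x| = −x, giving −√6/(-5) = √(6)/5.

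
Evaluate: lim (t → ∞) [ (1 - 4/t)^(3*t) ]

e^(-12)

The base → 1 and the exponent → ∞: a 1^∞ form.
Take logarithms: (3t)·ln(1 - 4/t). Since ln(1+u) ~ u for small u, this behaves like (3t)·(-4/t) → -12.
So the limit is e^(-12).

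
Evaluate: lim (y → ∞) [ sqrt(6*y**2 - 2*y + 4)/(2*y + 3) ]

√(6)/2

For large |y|, √(6*y^2 - 2*y + 4) ≈ √6·|y| and the denominator ≈ 2y.
Since y → +∞, |y| = y, giving √6/(2) = √(6)/2.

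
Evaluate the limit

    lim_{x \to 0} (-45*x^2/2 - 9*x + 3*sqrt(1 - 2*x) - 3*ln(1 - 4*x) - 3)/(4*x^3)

Substitution gives 0/0; apply L'Hôpital's rule 3 times.
After differentiating numerator and denominator 3 times the quotient is (-384/(4*x - 1)^3 - 9/(1 - 2*x)^(5/2))/(24); at x = 0 this is 125/8.

125/8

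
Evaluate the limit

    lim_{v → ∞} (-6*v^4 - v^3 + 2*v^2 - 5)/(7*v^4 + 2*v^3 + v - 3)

Numerator and denominator both have degree 4.
Dividing every term by v^4, all lower-order terms vanish and the limit is the ratio of leading coefficients, -6/(7) = -6/7.

-6/7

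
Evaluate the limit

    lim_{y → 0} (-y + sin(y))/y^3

Direct substitution gives 0/0.
Apply L'Hôpital: lim (cos(y) - 1)/(3*y^2), still 0/0.
Apply L'Hôpital: lim (-sin(y))/(6*y), still 0/0.
After 3 applications of L'Hôpital's rule the quotient is (-cos(y))/(6); substituting y = 0 gives -1/6.

-1/6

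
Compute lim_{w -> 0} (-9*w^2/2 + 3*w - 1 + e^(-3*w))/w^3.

-9/2

Direct substitution gives 0/0.
Apply L'Hôpital: lim (-9*w + 3 - 3*e^(-3*w))/(3*w^2), still 0/0.
Apply L'Hôpital: lim (-9 + 9*e^(-3*w))/(6*w), still 0/0.
After 3 applications of L'Hôpital's rule the quotient is (-27*e^(-3*w))/(6); substituting w = 0 gives -9/2.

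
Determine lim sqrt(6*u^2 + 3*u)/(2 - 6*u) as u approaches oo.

-√(6)/6

For large |u|, √(6*u^2 + 3*u) ≈ √6·|u| and the denominator ≈ -6u.
Since u → +∞, |u| = u, giving √6/(-6) = -√(6)/6.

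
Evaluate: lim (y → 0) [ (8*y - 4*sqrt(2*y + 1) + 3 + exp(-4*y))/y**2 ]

Substitution gives 0/0; apply L'Hôpital's rule 2 times.
After differentiating numerator and denominator 2 times the quotient is (16*e^(-4*y) + 4/(2*y + 1)^(3/2))/(2); at y = 0 this is 10.

10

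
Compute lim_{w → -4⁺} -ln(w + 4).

As w → -4⁺, w + 4 → 0⁺ and ln(w + 4) → −∞.
Multiplying by -1 gives ∞.

∞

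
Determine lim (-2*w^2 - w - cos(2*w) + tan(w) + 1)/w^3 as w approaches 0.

1/3

Substitution gives 0/0; apply L'Hôpital's rule 3 times.
After differentiating numerator and denominator 3 times the quotient is (-8*sin(2*w) + 6*tan(w)^4 + 8*tan(w)^2 + 2)/(6); at w = 0 this is 1/3.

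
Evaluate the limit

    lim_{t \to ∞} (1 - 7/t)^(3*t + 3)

e^(-21)

Write it as [(1 - 7/t)^t]^(3) · (1 - 7/t)^(3). The bracketed term tends to e^(-7) and the second factor to 1, so the limit is e^(-21).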